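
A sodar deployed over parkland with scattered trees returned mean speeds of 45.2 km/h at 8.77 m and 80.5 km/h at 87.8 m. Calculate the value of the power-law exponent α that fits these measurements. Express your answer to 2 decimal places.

α ≈ 0.25

Power law: V₂/V₁ = (z₂/z₁)^α ⇒ α = ln(V₂/V₁) / ln(z₂/z₁)
α = ln(80.5/45.2) / ln(87.8/8.77) = ln(1.7810) / ln(10.0114)
  = 0.57716 / 2.30372 = 0.25053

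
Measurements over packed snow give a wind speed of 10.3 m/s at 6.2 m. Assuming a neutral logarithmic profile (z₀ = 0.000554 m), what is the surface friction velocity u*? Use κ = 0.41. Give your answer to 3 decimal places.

u* ≈ 0.453 m/s

Log law: V(z) = (u*/κ) · ln(z/z₀) ⇒ u* = κ · V / ln(z/z₀)
u* = 0.41 × 10.3 / ln(6.2/0.000554) = 0.41 × 10.3 / 9.3229
   = 4.2230 / 9.3229 = 0.4530 m/s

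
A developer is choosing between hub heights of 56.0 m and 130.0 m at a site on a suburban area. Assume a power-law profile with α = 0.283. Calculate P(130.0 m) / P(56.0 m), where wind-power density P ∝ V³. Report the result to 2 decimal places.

Speed ratio: V_B/V_A = (z_B/z_A)^α = (130.0/56.0)^0.283 = (2.3214)^0.283 = 1.26914
Power-density ratio: P_B/P_A = (V_B/V_A)³ = (1.26914)³ = 2.04421

2.04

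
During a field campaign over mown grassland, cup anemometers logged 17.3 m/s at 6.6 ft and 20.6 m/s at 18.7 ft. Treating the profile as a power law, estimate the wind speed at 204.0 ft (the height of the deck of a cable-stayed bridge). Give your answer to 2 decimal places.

30.75 m/s

First find α: α = ln(V₂/V₁)/ln(z₂/z₁) = ln(20.6/17.3)/ln(18.7/6.6) = 0.17458/1.04145 = 0.1676
Extrapolate from 18.7 ft to 204.0 ft: V₃ = 20.6 × (204.0/18.7)^0.1676 = 20.6 × 1.4927 = 30.7495 m/s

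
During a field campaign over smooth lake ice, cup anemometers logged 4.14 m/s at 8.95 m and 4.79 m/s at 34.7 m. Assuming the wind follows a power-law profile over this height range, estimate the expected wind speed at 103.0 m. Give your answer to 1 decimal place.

First find α: α = ln(V₂/V₁)/ln(z₂/z₁) = ln(4.79/4.14)/ln(34.7/8.95) = 0.14583/1.35509 = 0.1076
Extrapolate from 34.7 m to 103.0 m: V₃ = 4.79 × (103.0/34.7)^0.1076 = 4.79 × 1.1242 = 5.3850 m/s

5.4 m/s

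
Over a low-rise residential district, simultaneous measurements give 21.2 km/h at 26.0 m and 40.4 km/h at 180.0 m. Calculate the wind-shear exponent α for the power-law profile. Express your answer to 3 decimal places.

Power law: V₂/V₁ = (z₂/z₁)^α ⇒ α = ln(V₂/V₁) / ln(z₂/z₁)
α = ln(40.4/21.2) / ln(180.0/26.0) = ln(1.9057) / ln(6.9231)
  = 0.64483 / 1.93486 = 0.33327

α ≈ 0.333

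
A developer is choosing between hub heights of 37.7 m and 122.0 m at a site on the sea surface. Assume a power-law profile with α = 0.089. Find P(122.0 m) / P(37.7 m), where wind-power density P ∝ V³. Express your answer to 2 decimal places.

1.37

Speed ratio: V_B/V_A = (z_B/z_A)^α = (122.0/37.7)^0.089 = (3.2361)^0.089 = 1.11018
Power-density ratio: P_B/P_A = (V_B/V_A)³ = (1.11018)³ = 1.36828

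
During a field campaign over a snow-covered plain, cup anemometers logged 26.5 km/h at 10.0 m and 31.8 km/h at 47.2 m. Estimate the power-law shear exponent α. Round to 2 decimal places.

Power law: V₂/V₁ = (z₂/z₁)^α ⇒ α = ln(V₂/V₁) / ln(z₂/z₁)
α = ln(31.8/26.5) / ln(47.2/10.0) = ln(1.2000) / ln(4.7200)
  = 0.18232 / 1.55181 = 0.11749

α ≈ 0.12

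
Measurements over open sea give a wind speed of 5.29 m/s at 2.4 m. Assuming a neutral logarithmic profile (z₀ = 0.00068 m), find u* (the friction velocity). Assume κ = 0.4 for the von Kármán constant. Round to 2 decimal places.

Log law: V(z) = (u*/κ) · ln(z/z₀) ⇒ u* = κ · V / ln(z/z₀)
u* = 0.4 × 5.29 / ln(2.4/0.00068) = 0.4 × 5.29 / 8.1689
   = 2.1160 / 8.1689 = 0.2590 m/s

u* ≈ 0.26 m/s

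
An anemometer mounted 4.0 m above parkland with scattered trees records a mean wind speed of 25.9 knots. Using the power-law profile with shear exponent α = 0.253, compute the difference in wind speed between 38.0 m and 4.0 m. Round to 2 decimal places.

Power law: V₂ = V₁ · (z₂/z₁)^α = 25.9 × (9.5000)^0.253 = 45.7787 knots
ΔV = 45.7787 − 25.9 = 19.8787 knots

19.88 knots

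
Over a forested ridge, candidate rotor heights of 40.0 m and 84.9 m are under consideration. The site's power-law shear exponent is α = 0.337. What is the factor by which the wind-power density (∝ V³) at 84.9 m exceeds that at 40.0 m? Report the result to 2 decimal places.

Speed ratio: V_B/V_A = (z_B/z_A)^α = (84.9/40.0)^0.337 = (2.1225)^0.337 = 1.28869
Power-density ratio: P_B/P_A = (V_B/V_A)³ = (1.28869)³ = 2.14014

2.14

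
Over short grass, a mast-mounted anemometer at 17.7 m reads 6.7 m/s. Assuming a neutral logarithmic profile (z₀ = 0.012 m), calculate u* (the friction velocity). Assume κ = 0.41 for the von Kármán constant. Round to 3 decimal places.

u* ≈ 0.376 m/s

Log law: V(z) = (u*/κ) · ln(z/z₀) ⇒ u* = κ · V / ln(z/z₀)
u* = 0.41 × 6.7 / ln(17.7/0.012) = 0.41 × 6.7 / 7.2964
   = 2.7470 / 7.2964 = 0.3765 m/s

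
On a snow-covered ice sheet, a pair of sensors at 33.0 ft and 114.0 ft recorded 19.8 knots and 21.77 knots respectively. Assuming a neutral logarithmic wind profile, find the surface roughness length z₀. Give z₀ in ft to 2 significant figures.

z₀ ≈ 0.00013 ft

Log law: V(z) ∝ ln(z/z₀). With r = V₁/V₂ = 19.8/21.77 = 0.90951,
r · ln(z₂/z₀) = ln(z₁/z₀) ⇒ ln z₀ = (ln z₁ − r·ln z₂)/(1 − r)
ln z₀ = (3.49651 − 0.90951×4.73620) / 0.09049 = -8.9633
z₀ = exp(-8.9633) = 0.0001280 ft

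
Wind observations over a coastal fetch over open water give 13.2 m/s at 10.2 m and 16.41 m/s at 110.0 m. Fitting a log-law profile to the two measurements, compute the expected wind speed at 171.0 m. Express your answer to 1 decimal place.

17.0 m/s

Log law: V ∝ ln(z/z₀). From the pair, with r = V₁/V₂ = 0.80439,
ln z₀ = (ln z₁ − r·ln z₂)/(1 − r) = (2.3224 − 0.80439×4.7005)/0.19561 = -7.4567 → z₀ = 0.0005776 m
V₃ = V₁ · ln(z₃/z₀)/ln(z₁/z₀) = 13.2 × 12.5983/9.7791 = 17.0055 m/s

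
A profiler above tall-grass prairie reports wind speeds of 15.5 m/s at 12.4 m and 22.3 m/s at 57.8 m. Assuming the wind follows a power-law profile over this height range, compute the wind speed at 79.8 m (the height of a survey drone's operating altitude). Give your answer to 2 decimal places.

24.07 m/s

First find α: α = ln(V₂/V₁)/ln(z₂/z₁) = ln(22.3/15.5)/ln(57.8/12.4) = 0.36375/1.53929 = 0.2363
Extrapolate from 57.8 m to 79.8 m: V₃ = 22.3 × (79.8/57.8)^0.2363 = 22.3 × 1.0792 = 24.0661 m/s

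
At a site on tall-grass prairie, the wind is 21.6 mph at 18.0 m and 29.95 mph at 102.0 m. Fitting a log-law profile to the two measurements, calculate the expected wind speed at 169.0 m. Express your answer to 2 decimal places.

32.38 mph

Log law: V ∝ ln(z/z₀). From the pair, with r = V₁/V₂ = 0.72120,
ln z₀ = (ln z₁ − r·ln z₂)/(1 − r) = (2.8904 − 0.72120×4.6250)/0.27880 = -1.5967 → z₀ = 0.2026 m
V₃ = V₁ · ln(z₃/z₀)/ln(z₁/z₀) = 21.6 × 6.7266/4.4871 = 32.3806 mph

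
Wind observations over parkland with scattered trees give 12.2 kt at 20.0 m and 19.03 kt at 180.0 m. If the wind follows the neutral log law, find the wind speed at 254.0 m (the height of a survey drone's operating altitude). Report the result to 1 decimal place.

Log law: V ∝ ln(z/z₀). From the pair, with r = V₁/V₂ = 0.64109,
ln z₀ = (ln z₁ − r·ln z₂)/(1 − r) = (2.9957 − 0.64109×5.1930)/0.35891 = -0.9290 → z₀ = 0.3949 m
V₃ = V₁ · ln(z₃/z₀)/ln(z₁/z₀) = 12.2 × 6.4664/3.9248 = 20.1005 kt

20.1 kt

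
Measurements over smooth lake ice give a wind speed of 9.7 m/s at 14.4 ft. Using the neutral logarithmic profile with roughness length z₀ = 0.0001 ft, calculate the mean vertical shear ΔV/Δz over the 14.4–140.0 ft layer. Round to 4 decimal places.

Log law: V₂ = V₁ · ln(z₂/z₀)/ln(z₁/z₀) = 9.7 × 14.1520/11.8776 = 11.5574 m/s
ΔV/Δz = (11.5574 − 9.7)/(140.0 − 14.4) = 1.8574/125.6000 = 0.01479 m/s/ft

0.0148 m/s/ft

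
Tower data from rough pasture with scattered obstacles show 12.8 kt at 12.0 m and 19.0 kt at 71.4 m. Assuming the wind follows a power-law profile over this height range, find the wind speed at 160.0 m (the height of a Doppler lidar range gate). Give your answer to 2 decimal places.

First find α: α = ln(V₂/V₁)/ln(z₂/z₁) = ln(19.0/12.8)/ln(71.4/12.0) = 0.39499/1.78339 = 0.2215
Extrapolate from 71.4 m to 160.0 m: V₃ = 19.0 × (160.0/71.4)^0.2215 = 19.0 × 1.1957 = 22.7178 kt

22.72 kt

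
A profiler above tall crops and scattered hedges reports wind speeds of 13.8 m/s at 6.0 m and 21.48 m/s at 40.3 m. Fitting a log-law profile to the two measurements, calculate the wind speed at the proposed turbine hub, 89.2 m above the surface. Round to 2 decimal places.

Log law: V ∝ ln(z/z₀). From the pair, with r = V₁/V₂ = 0.64246,
ln z₀ = (ln z₁ − r·ln z₂)/(1 − r) = (1.7918 − 0.64246×3.6964)/0.35754 = -1.6306 → z₀ = 0.1958 m
V₃ = V₁ · ln(z₃/z₀)/ln(z₁/z₀) = 13.8 × 6.1214/3.4223 = 24.6838 m/s

24.68 m/s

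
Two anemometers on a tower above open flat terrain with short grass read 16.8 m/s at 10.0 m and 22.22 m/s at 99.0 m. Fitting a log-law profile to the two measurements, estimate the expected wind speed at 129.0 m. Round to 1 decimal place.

Log law: V ∝ ln(z/z₀). From the pair, with r = V₁/V₂ = 0.75608,
ln z₀ = (ln z₁ − r·ln z₂)/(1 − r) = (2.3026 − 0.75608×4.5951)/0.24392 = -4.8034 → z₀ = 0.008202 m
V₃ = V₁ · ln(z₃/z₀)/ln(z₁/z₀) = 16.8 × 9.6632/7.1060 = 22.8458 m/s

22.8 m/s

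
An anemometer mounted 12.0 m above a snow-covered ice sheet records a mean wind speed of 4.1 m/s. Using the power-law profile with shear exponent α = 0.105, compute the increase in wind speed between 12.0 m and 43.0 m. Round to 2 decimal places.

Power law: V₂ = V₁ · (z₂/z₁)^α = 4.1 × (3.5833)^0.105 = 4.6880 m/s
ΔV = 4.6880 − 4.1 = 0.5880 m/s

0.59 m/s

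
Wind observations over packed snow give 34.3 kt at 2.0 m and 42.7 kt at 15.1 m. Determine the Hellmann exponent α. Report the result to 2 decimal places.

Power law: V₂/V₁ = (z₂/z₁)^α ⇒ α = ln(V₂/V₁) / ln(z₂/z₁)
α = ln(42.7/34.3) / ln(15.1/2.0) = ln(1.2449) / ln(7.5500)
  = 0.21905 / 2.02155 = 0.10836

α ≈ 0.11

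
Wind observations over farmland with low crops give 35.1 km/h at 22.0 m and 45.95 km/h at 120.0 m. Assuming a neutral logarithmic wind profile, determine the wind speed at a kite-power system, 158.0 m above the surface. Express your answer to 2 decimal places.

Log law: V ∝ ln(z/z₀). From the pair, with r = V₁/V₂ = 0.76387,
ln z₀ = (ln z₁ − r·ln z₂)/(1 − r) = (3.0910 − 0.76387×4.7875)/0.23613 = -2.3970 → z₀ = 0.09099 m
V₃ = V₁ · ln(z₃/z₀)/ln(z₁/z₀) = 35.1 × 7.4596/5.4881 = 47.7095 km/h

47.71 km/h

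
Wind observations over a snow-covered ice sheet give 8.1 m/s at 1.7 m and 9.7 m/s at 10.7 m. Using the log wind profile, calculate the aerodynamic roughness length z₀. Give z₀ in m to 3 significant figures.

Log law: V(z) ∝ ln(z/z₀). With r = V₁/V₂ = 8.1/9.7 = 0.83505,
r · ln(z₂/z₀) = ln(z₁/z₀) ⇒ ln z₀ = (ln z₁ − r·ln z₂)/(1 − r)
ln z₀ = (0.53063 − 0.83505×2.37024) / 0.16495 = -8.7824
z₀ = exp(-8.7824) = 0.0001534 m

z₀ ≈ 0.000153 m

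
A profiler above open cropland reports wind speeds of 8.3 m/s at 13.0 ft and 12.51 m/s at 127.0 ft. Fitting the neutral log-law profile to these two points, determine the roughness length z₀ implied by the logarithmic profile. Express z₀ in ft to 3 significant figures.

Log law: V(z) ∝ ln(z/z₀). With r = V₁/V₂ = 8.3/12.51 = 0.66347,
r · ln(z₂/z₀) = ln(z₁/z₀) ⇒ ln z₀ = (ln z₁ − r·ln z₂)/(1 − r)
ln z₀ = (2.56495 − 0.66347×4.84419) / 0.33653 = -1.9286
z₀ = exp(-1.9286) = 0.1454 ft

z₀ ≈ 0.145 ft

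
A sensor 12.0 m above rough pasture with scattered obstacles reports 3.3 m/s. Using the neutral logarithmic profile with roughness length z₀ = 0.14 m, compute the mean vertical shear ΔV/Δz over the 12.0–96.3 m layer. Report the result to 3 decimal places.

Log law: V₂ = V₁ · ln(z₂/z₀)/ln(z₁/z₀) = 3.3 × 6.5336/4.4510 = 4.8440 m/s
ΔV/Δz = (4.8440 − 3.3)/(96.3 − 12.0) = 1.5440/84.3000 = 0.01832 m/s/m

0.018 m/s/m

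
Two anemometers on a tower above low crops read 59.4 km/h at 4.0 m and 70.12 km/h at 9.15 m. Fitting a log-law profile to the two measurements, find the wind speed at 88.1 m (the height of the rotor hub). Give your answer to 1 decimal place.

Log law: V ∝ ln(z/z₀). From the pair, with r = V₁/V₂ = 0.84712,
ln z₀ = (ln z₁ − r·ln z₂)/(1 − r) = (1.3863 − 0.84712×2.2138)/0.15288 = -3.1987 → z₀ = 0.04082 m
V₃ = V₁ · ln(z₃/z₀)/ln(z₁/z₀) = 59.4 × 7.6772/4.5850 = 99.4601 km/h

99.5 km/h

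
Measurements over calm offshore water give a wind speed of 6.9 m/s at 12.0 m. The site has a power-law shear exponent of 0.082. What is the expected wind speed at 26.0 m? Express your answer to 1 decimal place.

Power-law profile: V₂ = V₁ · (z₂/z₁)^α
V₂ = 6.9 × (26.0/12.0)^0.082 = 6.9 × (2.1667)^0.082
    = 6.9 × 1.0655 = 7.3516 m/s

7.4 m/s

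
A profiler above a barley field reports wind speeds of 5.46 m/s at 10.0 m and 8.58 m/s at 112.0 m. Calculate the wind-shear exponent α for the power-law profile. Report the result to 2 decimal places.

α ≈ 0.19

Power law: V₂/V₁ = (z₂/z₁)^α ⇒ α = ln(V₂/V₁) / ln(z₂/z₁)
α = ln(8.58/5.46) / ln(112.0/10.0) = ln(1.5714) / ln(11.2000)
  = 0.45199 / 2.41591 = 0.18709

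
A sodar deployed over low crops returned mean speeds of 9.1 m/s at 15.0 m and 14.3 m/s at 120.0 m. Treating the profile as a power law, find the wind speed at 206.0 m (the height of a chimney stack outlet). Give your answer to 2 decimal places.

First find α: α = ln(V₂/V₁)/ln(z₂/z₁) = ln(14.3/9.1)/ln(120.0/15.0) = 0.45199/2.07944 = 0.2174
Extrapolate from 120.0 m to 206.0 m: V₃ = 14.3 × (206.0/120.0)^0.2174 = 14.3 × 1.1246 = 16.0823 m/s

16.08 m/s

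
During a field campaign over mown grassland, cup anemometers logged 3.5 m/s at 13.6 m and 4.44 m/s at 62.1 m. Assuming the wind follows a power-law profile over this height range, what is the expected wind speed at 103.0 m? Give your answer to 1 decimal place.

4.8 m/s

First find α: α = ln(V₂/V₁)/ln(z₂/z₁) = ln(4.44/3.5)/ln(62.1/13.6) = 0.23789/1.51868 = 0.1566
Extrapolate from 62.1 m to 103.0 m: V₃ = 4.44 × (103.0/62.1)^0.1566 = 4.44 × 1.0825 = 4.8062 m/s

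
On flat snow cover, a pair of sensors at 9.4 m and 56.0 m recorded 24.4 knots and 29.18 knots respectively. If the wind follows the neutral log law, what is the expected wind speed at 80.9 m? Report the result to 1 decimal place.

30.2 knots

Log law: V ∝ ln(z/z₀). From the pair, with r = V₁/V₂ = 0.83619,
ln z₀ = (ln z₁ − r·ln z₂)/(1 − r) = (2.2407 − 0.83619×4.0254)/0.16381 = -6.8692 → z₀ = 0.001039 m
V₃ = V₁ · ln(z₃/z₀)/ln(z₁/z₀) = 24.4 × 11.2624/9.1099 = 30.1653 knots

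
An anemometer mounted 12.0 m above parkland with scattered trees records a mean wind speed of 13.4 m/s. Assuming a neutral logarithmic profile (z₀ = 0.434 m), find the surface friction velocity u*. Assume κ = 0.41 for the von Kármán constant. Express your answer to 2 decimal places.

u* ≈ 1.66 m/s

Log law: V(z) = (u*/κ) · ln(z/z₀) ⇒ u* = κ · V / ln(z/z₀)
u* = 0.41 × 13.4 / ln(12.0/0.434) = 0.41 × 13.4 / 3.3196
   = 5.4940 / 3.3196 = 1.6550 m/s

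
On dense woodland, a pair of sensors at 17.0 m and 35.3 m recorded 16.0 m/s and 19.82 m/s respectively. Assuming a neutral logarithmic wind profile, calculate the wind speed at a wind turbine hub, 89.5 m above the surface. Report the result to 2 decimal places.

24.68 m/s

Log law: V ∝ ln(z/z₀). From the pair, with r = V₁/V₂ = 0.80727,
ln z₀ = (ln z₁ − r·ln z₂)/(1 − r) = (2.8332 − 0.80727×3.5639)/0.19273 = -0.2272 → z₀ = 0.7968 m
V₃ = V₁ · ln(z₃/z₀)/ln(z₁/z₀) = 16.0 × 4.7214/3.0604 = 24.6840 m/s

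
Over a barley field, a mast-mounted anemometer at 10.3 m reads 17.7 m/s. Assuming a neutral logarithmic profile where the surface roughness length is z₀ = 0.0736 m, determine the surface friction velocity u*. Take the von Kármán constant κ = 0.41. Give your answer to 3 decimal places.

Log law: V(z) = (u*/κ) · ln(z/z₀) ⇒ u* = κ · V / ln(z/z₀)
u* = 0.41 × 17.7 / ln(10.3/0.0736) = 0.41 × 17.7 / 4.9413
   = 7.2570 / 4.9413 = 1.4687 m/s

u* ≈ 1.469 m/s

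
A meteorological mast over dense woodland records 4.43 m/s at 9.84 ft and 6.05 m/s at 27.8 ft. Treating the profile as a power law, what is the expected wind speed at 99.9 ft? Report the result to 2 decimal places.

First find α: α = ln(V₂/V₁)/ln(z₂/z₁) = ln(6.05/4.43)/ln(27.8/9.84) = 0.31166/1.03858 = 0.3001
Extrapolate from 27.8 ft to 99.9 ft: V₃ = 6.05 × (99.9/27.8)^0.3001 = 6.05 × 1.4679 = 8.8809 m/s

8.88 m/s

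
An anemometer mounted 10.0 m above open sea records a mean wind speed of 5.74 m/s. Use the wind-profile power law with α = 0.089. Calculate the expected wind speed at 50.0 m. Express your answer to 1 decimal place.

6.6 m/s

Power-law profile: V₂ = V₁ · (z₂/z₁)^α
V₂ = 5.74 × (50.0/10.0)^0.089 = 5.74 × (5.0000)^0.089
    = 5.74 × 1.1540 = 6.6240 m/s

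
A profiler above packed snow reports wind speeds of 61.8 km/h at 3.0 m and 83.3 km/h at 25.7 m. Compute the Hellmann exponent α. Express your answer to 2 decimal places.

α ≈ 0.14

Power law: V₂/V₁ = (z₂/z₁)^α ⇒ α = ln(V₂/V₁) / ln(z₂/z₁)
α = ln(83.3/61.8) / ln(25.7/3.0) = ln(1.3479) / ln(8.5667)
  = 0.29855 / 2.14788 = 0.13900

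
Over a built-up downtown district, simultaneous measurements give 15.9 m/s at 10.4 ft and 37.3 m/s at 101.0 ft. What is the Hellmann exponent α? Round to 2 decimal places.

α ≈ 0.38

Power law: V₂/V₁ = (z₂/z₁)^α ⇒ α = ln(V₂/V₁) / ln(z₂/z₁)
α = ln(37.3/15.9) / ln(101.0/10.4) = ln(2.3459) / ln(9.7115)
  = 0.85267 / 2.27331 = 0.37508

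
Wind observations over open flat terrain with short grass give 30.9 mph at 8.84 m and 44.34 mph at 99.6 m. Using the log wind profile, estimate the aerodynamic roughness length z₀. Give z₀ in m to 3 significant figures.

Log law: V(z) ∝ ln(z/z₀). With r = V₁/V₂ = 30.9/44.34 = 0.69689,
r · ln(z₂/z₀) = ln(z₁/z₀) ⇒ ln z₀ = (ln z₁ − r·ln z₂)/(1 − r)
ln z₀ = (2.17929 − 0.69689×4.60116) / 0.30311 = -3.3889
z₀ = exp(-3.3889) = 0.03375 m

z₀ ≈ 0.0337 m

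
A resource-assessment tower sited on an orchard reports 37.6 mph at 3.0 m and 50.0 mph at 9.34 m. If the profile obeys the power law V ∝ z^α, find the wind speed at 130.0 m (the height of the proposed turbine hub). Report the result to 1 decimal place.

First find α: α = ln(V₂/V₁)/ln(z₂/z₁) = ln(50.0/37.6)/ln(9.34/3.0) = 0.28502/1.13569 = 0.2510
Extrapolate from 9.34 m to 130.0 m: V₃ = 50.0 × (130.0/9.34)^0.2510 = 50.0 × 1.9364 = 96.8216 mph

96.8 mph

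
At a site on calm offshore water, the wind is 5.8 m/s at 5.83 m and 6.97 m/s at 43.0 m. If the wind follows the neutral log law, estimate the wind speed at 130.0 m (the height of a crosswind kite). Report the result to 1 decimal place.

Log law: V ∝ ln(z/z₀). From the pair, with r = V₁/V₂ = 0.83214,
ln z₀ = (ln z₁ − r·ln z₂)/(1 − r) = (1.7630 − 0.83214×3.7612)/0.16786 = -8.1425 → z₀ = 0.0002909 m
V₃ = V₁ · ln(z₃/z₀)/ln(z₁/z₀) = 5.8 × 13.0100/9.9055 = 7.6178 m/s

7.6 m/s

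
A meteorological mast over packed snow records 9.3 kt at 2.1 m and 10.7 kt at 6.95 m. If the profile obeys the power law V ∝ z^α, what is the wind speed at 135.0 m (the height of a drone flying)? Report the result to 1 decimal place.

First find α: α = ln(V₂/V₁)/ln(z₂/z₁) = ln(10.7/9.3)/ln(6.95/2.1) = 0.14023/1.19680 = 0.1172
Extrapolate from 6.95 m to 135.0 m: V₃ = 10.7 × (135.0/6.95)^0.1172 = 10.7 × 1.4156 = 15.1474 kt

15.1 kt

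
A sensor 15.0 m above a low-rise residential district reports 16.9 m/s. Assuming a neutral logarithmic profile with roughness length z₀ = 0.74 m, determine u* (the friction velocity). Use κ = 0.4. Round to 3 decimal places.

u* ≈ 2.246 m/s

Log law: V(z) = (u*/κ) · ln(z/z₀) ⇒ u* = κ · V / ln(z/z₀)
u* = 0.4 × 16.9 / ln(15.0/0.74) = 0.4 × 16.9 / 3.0092
   = 6.7600 / 3.0092 = 2.2465 m/s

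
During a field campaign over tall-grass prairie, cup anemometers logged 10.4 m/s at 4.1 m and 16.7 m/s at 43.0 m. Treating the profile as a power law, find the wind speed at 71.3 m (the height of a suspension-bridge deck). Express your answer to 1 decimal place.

18.5 m/s

First find α: α = ln(V₂/V₁)/ln(z₂/z₁) = ln(16.7/10.4)/ln(43.0/4.1) = 0.47360/2.35021 = 0.2015
Extrapolate from 43.0 m to 71.3 m: V₃ = 16.7 × (71.3/43.0)^0.2015 = 16.7 × 1.1073 = 18.4916 m/s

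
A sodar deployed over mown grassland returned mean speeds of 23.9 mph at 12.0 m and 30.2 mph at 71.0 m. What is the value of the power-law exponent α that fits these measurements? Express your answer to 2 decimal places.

α ≈ 0.13

Power law: V₂/V₁ = (z₂/z₁)^α ⇒ α = ln(V₂/V₁) / ln(z₂/z₁)
α = ln(30.2/23.9) / ln(71.0/12.0) = ln(1.2636) / ln(5.9167)
  = 0.23396 / 1.77777 = 0.13160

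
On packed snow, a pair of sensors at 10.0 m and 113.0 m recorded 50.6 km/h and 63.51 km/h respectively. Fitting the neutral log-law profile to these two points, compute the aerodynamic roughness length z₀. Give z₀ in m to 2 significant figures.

z₀ ≈ 0.00075 m

Log law: V(z) ∝ ln(z/z₀). With r = V₁/V₂ = 50.6/63.51 = 0.79672,
r · ln(z₂/z₀) = ln(z₁/z₀) ⇒ ln z₀ = (ln z₁ − r·ln z₂)/(1 − r)
ln z₀ = (2.30259 − 0.79672×4.72739) / 0.20328 = -7.2013
z₀ = exp(-7.2013) = 0.0007456 m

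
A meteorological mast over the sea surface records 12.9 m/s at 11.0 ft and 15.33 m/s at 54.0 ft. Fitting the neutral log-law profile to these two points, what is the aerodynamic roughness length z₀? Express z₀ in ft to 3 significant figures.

Log law: V(z) ∝ ln(z/z₀). With r = V₁/V₂ = 12.9/15.33 = 0.84149,
r · ln(z₂/z₀) = ln(z₁/z₀) ⇒ ln z₀ = (ln z₁ − r·ln z₂)/(1 − r)
ln z₀ = (2.39790 − 0.84149×3.98898) / 0.15851 = -6.0486
z₀ = exp(-6.0486) = 0.002361 ft

z₀ ≈ 0.00236 ft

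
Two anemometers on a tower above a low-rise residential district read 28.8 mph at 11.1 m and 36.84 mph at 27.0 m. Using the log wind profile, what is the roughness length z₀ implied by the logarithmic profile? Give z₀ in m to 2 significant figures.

Log law: V(z) ∝ ln(z/z₀). With r = V₁/V₂ = 28.8/36.84 = 0.78176,
r · ln(z₂/z₀) = ln(z₁/z₀) ⇒ ln z₀ = (ln z₁ − r·ln z₂)/(1 − r)
ln z₀ = (2.40695 − 0.78176×3.29584) / 0.21824 = -0.7771
z₀ = exp(-0.7771) = 0.4597 m

z₀ ≈ 0.46 m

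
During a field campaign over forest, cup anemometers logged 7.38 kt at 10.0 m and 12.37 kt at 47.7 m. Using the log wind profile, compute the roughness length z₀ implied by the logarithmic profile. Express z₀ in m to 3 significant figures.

z₀ ≈ 0.992 m

Log law: V(z) ∝ ln(z/z₀). With r = V₁/V₂ = 7.38/12.37 = 0.59660,
r · ln(z₂/z₀) = ln(z₁/z₀) ⇒ ln z₀ = (ln z₁ − r·ln z₂)/(1 − r)
ln z₀ = (2.30259 − 0.59660×3.86493) / 0.40340 = -0.0081
z₀ = exp(-0.0081) = 0.9920 m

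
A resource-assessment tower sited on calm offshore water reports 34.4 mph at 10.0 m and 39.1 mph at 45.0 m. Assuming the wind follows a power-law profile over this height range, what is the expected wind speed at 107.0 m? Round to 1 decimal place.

42.1 mph

First find α: α = ln(V₂/V₁)/ln(z₂/z₁) = ln(39.1/34.4)/ln(45.0/10.0) = 0.12807/1.50408 = 0.0851
Extrapolate from 45.0 m to 107.0 m: V₃ = 39.1 × (107.0/45.0)^0.0851 = 39.1 × 1.0765 = 42.0926 mph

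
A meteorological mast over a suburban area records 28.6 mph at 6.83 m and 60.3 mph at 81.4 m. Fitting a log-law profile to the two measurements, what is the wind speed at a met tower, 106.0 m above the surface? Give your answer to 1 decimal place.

Log law: V ∝ ln(z/z₀). From the pair, with r = V₁/V₂ = 0.47430,
ln z₀ = (ln z₁ − r·ln z₂)/(1 − r) = (1.9213 − 0.47430×4.3994)/0.52570 = -0.3144 → z₀ = 0.7302 m
V₃ = V₁ · ln(z₃/z₀)/ln(z₁/z₀) = 28.6 × 4.9778/2.2357 = 63.6780 mph

63.7 mph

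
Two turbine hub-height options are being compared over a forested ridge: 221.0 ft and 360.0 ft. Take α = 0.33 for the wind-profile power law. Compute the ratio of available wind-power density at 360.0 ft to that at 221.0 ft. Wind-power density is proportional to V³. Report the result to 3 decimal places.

1.621

Speed ratio: V_B/V_A = (z_B/z_A)^α = (360.0/221.0)^0.33 = (1.6290)^0.33 = 1.17471
Power-density ratio: P_B/P_A = (V_B/V_A)³ = (1.17471)³ = 1.62103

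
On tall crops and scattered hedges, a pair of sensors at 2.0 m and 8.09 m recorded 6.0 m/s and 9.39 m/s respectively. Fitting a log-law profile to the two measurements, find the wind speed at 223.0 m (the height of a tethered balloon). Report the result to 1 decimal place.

Log law: V ∝ ln(z/z₀). From the pair, with r = V₁/V₂ = 0.63898,
ln z₀ = (ln z₁ − r·ln z₂)/(1 − r) = (0.6931 − 0.63898×2.0906)/0.36102 = -1.7803 → z₀ = 0.1686 m
V₃ = V₁ · ln(z₃/z₀)/ln(z₁/z₀) = 6.0 × 7.1874/2.4734 = 17.4352 m/s

17.4 m/s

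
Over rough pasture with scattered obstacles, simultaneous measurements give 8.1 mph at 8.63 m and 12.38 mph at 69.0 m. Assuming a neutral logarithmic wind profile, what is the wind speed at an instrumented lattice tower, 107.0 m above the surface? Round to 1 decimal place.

Log law: V ∝ ln(z/z₀). From the pair, with r = V₁/V₂ = 0.65428,
ln z₀ = (ln z₁ − r·ln z₂)/(1 − r) = (2.1552 − 0.65428×4.2341)/0.34572 = -1.7791 → z₀ = 0.1688 m
V₃ = V₁ · ln(z₃/z₀)/ln(z₁/z₀) = 8.1 × 6.4519/3.9343 = 13.2832 mph

13.3 mph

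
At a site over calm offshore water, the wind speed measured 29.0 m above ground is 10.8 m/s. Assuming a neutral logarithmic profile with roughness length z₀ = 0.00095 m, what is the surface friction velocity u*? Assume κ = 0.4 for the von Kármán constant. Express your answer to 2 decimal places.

Log law: V(z) = (u*/κ) · ln(z/z₀) ⇒ u* = κ · V / ln(z/z₀)
u* = 0.4 × 10.8 / ln(29.0/0.00095) = 0.4 × 10.8 / 10.3263
   = 4.3200 / 10.3263 = 0.4183 m/s

u* ≈ 0.42 m/s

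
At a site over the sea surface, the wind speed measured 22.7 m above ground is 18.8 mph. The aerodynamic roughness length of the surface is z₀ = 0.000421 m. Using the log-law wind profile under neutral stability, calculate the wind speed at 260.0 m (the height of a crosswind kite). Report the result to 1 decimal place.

Log law: V(z) ∝ ln(z/z₀), so V₂/V₁ = ln(z₂/z₀) / ln(z₁/z₀).
ln(260.0/0.000421) = 13.3336, ln(22.7/0.000421) = 10.8952
V₂ = 18.8 × 13.3336/10.8952 = 18.8 × 1.2238 = 23.0074 mph

23.0 mph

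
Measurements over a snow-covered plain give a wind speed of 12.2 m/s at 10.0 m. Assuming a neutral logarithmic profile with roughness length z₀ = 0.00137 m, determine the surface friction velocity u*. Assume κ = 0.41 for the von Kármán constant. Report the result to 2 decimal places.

u* ≈ 0.56 m/s

Log law: V(z) = (u*/κ) · ln(z/z₀) ⇒ u* = κ · V / ln(z/z₀)
u* = 0.41 × 12.2 / ln(10.0/0.00137) = 0.41 × 12.2 / 8.8955
   = 5.0020 / 8.8955 = 0.5623 m/s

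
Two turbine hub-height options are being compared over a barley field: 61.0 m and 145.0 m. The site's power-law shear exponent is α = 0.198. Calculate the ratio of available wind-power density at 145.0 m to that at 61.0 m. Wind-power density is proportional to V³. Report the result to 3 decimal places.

Speed ratio: V_B/V_A = (z_B/z_A)^α = (145.0/61.0)^0.198 = (2.3770)^0.198 = 1.18701
Power-density ratio: P_B/P_A = (V_B/V_A)³ = (1.18701)³ = 1.67250

1.673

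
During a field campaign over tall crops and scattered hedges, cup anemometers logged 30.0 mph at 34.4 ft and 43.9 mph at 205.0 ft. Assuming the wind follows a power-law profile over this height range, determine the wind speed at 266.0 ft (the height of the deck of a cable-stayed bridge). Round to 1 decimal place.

46.4 mph

First find α: α = ln(V₂/V₁)/ln(z₂/z₁) = ln(43.9/30.0)/ln(205.0/34.4) = 0.38072/1.78495 = 0.2133
Extrapolate from 205.0 ft to 266.0 ft: V₃ = 43.9 × (266.0/205.0)^0.2133 = 43.9 × 1.0571 = 46.4081 mph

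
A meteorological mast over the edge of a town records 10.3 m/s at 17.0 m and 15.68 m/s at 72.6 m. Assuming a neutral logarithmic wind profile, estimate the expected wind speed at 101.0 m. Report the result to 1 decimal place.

16.9 m/s

Log law: V ∝ ln(z/z₀). From the pair, with r = V₁/V₂ = 0.65689,
ln z₀ = (ln z₁ − r·ln z₂)/(1 − r) = (2.8332 − 0.65689×4.2850)/0.34311 = 0.0538 → z₀ = 1.055 m
V₃ = V₁ · ln(z₃/z₀)/ln(z₁/z₀) = 10.3 × 4.5613/2.7794 = 16.9035 m/s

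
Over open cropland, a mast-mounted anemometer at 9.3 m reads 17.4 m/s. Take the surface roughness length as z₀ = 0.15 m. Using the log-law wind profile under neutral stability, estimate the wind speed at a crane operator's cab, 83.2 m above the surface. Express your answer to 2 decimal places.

26.64 m/s

Log law: V(z) ∝ ln(z/z₀), so V₂/V₁ = ln(z₂/z₀) / ln(z₁/z₀).
ln(83.2/0.15) = 6.3184, ln(9.3/0.15) = 4.1271
V₂ = 17.4 × 6.3184/4.1271 = 17.4 × 1.5309 = 26.6382 m/s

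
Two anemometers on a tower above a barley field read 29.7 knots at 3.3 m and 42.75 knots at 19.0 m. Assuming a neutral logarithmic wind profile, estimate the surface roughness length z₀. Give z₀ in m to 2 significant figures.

Log law: V(z) ∝ ln(z/z₀). With r = V₁/V₂ = 29.7/42.75 = 0.69474,
r · ln(z₂/z₀) = ln(z₁/z₀) ⇒ ln z₀ = (ln z₁ − r·ln z₂)/(1 − r)
ln z₀ = (1.19392 − 0.69474×2.94444) / 0.30526 = -2.7900
z₀ = exp(-2.7900) = 0.06142 m

z₀ ≈ 0.061 m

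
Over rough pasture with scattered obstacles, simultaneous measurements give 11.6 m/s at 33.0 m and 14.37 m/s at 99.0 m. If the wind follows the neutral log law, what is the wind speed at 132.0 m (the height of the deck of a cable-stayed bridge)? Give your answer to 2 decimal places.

Log law: V ∝ ln(z/z₀). From the pair, with r = V₁/V₂ = 0.80724,
ln z₀ = (ln z₁ − r·ln z₂)/(1 − r) = (3.4965 − 0.80724×4.5951)/0.19276 = -1.1042 → z₀ = 0.3315 m
V₃ = V₁ · ln(z₃/z₀)/ln(z₁/z₀) = 11.6 × 5.9870/4.6007 = 15.0954 m/s

15.10 m/s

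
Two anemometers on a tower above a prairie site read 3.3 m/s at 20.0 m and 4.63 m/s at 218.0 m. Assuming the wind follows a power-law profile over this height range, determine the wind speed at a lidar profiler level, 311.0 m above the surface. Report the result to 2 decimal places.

First find α: α = ln(V₂/V₁)/ln(z₂/z₁) = ln(4.63/3.3)/ln(218.0/20.0) = 0.33863/2.38876 = 0.1418
Extrapolate from 218.0 m to 311.0 m: V₃ = 4.63 × (311.0/218.0)^0.1418 = 4.63 × 1.0517 = 4.8692 m/s

4.87 m/s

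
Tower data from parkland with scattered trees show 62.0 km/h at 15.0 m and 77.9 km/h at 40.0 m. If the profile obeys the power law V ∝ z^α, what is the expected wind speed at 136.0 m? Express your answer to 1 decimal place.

First find α: α = ln(V₂/V₁)/ln(z₂/z₁) = ln(77.9/62.0)/ln(40.0/15.0) = 0.22829/0.98083 = 0.2328
Extrapolate from 40.0 m to 136.0 m: V₃ = 77.9 × (136.0/40.0)^0.2328 = 77.9 × 1.3295 = 103.5717 km/h

103.6 km/h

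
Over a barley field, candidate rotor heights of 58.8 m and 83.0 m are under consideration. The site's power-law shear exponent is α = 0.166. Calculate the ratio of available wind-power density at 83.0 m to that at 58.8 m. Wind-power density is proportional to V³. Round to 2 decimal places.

Speed ratio: V_B/V_A = (z_B/z_A)^α = (83.0/58.8)^0.166 = (1.4116)^0.166 = 1.05889
Power-density ratio: P_B/P_A = (V_B/V_A)³ = (1.05889)³ = 1.18727

1.19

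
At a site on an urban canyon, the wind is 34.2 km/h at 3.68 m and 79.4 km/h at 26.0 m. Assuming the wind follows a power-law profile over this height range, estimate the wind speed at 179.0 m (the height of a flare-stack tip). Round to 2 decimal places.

182.29 km/h

First find α: α = ln(V₂/V₁)/ln(z₂/z₁) = ln(79.4/34.2)/ln(26.0/3.68) = 0.84227/1.95518 = 0.4308
Extrapolate from 26.0 m to 179.0 m: V₃ = 79.4 × (179.0/26.0)^0.4308 = 79.4 × 2.2959 = 182.2931 km/h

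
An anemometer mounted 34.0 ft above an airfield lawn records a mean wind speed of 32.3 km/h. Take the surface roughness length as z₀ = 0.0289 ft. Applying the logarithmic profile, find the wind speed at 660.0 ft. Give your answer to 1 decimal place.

45.8 km/h

Log law: V(z) ∝ ln(z/z₀), so V₂/V₁ = ln(z₂/z₀) / ln(z₁/z₀).
ln(660.0/0.0289) = 10.0362, ln(34.0/0.0289) = 7.0703
V₂ = 32.3 × 10.0362/7.0703 = 32.3 × 1.4195 = 45.8494 km/h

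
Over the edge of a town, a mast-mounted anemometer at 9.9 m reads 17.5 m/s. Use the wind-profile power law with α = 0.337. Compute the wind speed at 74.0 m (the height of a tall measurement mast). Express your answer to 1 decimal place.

Power-law profile: V₂ = V₁ · (z₂/z₁)^α
V₂ = 17.5 × (74.0/9.9)^0.337 = 17.5 × (7.4747)^0.337
    = 17.5 × 1.9697 = 34.4699 m/s

34.5 m/s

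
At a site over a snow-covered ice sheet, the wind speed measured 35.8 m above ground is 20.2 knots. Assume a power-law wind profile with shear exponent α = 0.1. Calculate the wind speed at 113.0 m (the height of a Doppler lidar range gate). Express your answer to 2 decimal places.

Power-law profile: V₂ = V₁ · (z₂/z₁)^α
V₂ = 20.2 × (113.0/35.8)^0.1 = 20.2 × (3.1564)^0.1
    = 20.2 × 1.1218 = 22.6606 knots

22.66 knots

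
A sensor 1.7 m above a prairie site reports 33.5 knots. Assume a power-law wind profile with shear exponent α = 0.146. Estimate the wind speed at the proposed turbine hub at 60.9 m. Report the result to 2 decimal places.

Power-law profile: V₂ = V₁ · (z₂/z₁)^α
V₂ = 33.5 × (60.9/1.7)^0.146 = 33.5 × (35.8235)^0.146
    = 33.5 × 1.6862 = 56.4876 knots

56.49 knots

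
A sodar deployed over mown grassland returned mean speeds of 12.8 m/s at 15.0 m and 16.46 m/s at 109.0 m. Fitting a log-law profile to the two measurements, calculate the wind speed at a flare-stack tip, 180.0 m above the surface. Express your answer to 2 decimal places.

Log law: V ∝ ln(z/z₀). From the pair, with r = V₁/V₂ = 0.77764,
ln z₀ = (ln z₁ − r·ln z₂)/(1 − r) = (2.7081 − 0.77764×4.6913)/0.22236 = -4.2281 → z₀ = 0.01458 m
V₃ = V₁ · ln(z₃/z₀)/ln(z₁/z₀) = 12.8 × 9.4210/6.9361 = 17.3857 m/s

17.39 m/s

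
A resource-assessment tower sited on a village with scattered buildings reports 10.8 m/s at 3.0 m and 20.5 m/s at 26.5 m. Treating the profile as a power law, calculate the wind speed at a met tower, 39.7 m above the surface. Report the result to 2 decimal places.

First find α: α = ln(V₂/V₁)/ln(z₂/z₁) = ln(20.5/10.8)/ln(26.5/3.0) = 0.64088/2.17853 = 0.2942
Extrapolate from 26.5 m to 39.7 m: V₃ = 20.5 × (39.7/26.5)^0.2942 = 20.5 × 1.1263 = 23.0885 m/s

23.09 m/s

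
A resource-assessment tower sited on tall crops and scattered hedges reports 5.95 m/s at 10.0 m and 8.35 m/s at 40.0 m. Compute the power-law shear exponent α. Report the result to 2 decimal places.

α ≈ 0.24

Power law: V₂/V₁ = (z₂/z₁)^α ⇒ α = ln(V₂/V₁) / ln(z₂/z₁)
α = ln(8.35/5.95) / ln(40.0/10.0) = ln(1.4034) / ln(4.0000)
  = 0.33887 / 1.38629 = 0.24444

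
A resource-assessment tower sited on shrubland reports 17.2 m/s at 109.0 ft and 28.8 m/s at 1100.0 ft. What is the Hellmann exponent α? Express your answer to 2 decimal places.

α ≈ 0.22

Power law: V₂/V₁ = (z₂/z₁)^α ⇒ α = ln(V₂/V₁) / ln(z₂/z₁)
α = ln(28.8/17.2) / ln(1100.0/109.0) = ln(1.6744) / ln(10.0917)
  = 0.51547 / 2.31172 = 0.22298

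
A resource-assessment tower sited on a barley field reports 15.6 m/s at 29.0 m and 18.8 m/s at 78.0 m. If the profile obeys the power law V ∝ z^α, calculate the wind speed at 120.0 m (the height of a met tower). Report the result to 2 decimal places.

20.39 m/s

First find α: α = ln(V₂/V₁)/ln(z₂/z₁) = ln(18.8/15.6)/ln(78.0/29.0) = 0.18659/0.98941 = 0.1886
Extrapolate from 78.0 m to 120.0 m: V₃ = 18.8 × (120.0/78.0)^0.1886 = 18.8 × 1.0846 = 20.3910 m/s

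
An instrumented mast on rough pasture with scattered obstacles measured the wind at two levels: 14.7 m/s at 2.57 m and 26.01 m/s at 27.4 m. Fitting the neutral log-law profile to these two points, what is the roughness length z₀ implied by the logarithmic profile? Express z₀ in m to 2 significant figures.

Log law: V(z) ∝ ln(z/z₀). With r = V₁/V₂ = 14.7/26.01 = 0.56517,
r · ln(z₂/z₀) = ln(z₁/z₀) ⇒ ln z₀ = (ln z₁ − r·ln z₂)/(1 − r)
ln z₀ = (0.94391 − 0.56517×3.31054) / 0.43483 = -2.1321
z₀ = exp(-2.1321) = 0.1186 m

z₀ ≈ 0.12 m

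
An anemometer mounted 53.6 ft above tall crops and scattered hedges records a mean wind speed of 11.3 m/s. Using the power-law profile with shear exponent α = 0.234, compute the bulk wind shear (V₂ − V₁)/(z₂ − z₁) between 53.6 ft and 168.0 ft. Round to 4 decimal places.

Power law: V₂ = V₁ · (z₂/z₁)^α = 11.3 × (3.1343)^0.234 = 14.7631 m/s
ΔV/Δz = (14.7631 − 11.3)/(168.0 − 53.6) = 3.4631/114.4000 = 0.03027 m/s/ft

0.0303 m/s/ft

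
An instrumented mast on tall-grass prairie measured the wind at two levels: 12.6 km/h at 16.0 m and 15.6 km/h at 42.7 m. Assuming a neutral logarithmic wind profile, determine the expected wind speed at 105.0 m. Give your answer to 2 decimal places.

Log law: V ∝ ln(z/z₀). From the pair, with r = V₁/V₂ = 0.80769,
ln z₀ = (ln z₁ − r·ln z₂)/(1 − r) = (2.7726 − 0.80769×3.7542)/0.19231 = -1.3502 → z₀ = 0.2592 m
V₃ = V₁ · ln(z₃/z₀)/ln(z₁/z₀) = 12.6 × 6.0041/4.1228 = 18.3499 km/h

18.35 km/h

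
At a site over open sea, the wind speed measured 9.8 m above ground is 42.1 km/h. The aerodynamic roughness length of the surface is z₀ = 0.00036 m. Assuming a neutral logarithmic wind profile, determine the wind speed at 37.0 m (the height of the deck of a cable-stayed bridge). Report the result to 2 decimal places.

Log law: V(z) ∝ ln(z/z₀), so V₂/V₁ = ln(z₂/z₀) / ln(z₁/z₀).
ln(37.0/0.00036) = 11.5403, ln(9.8/0.00036) = 10.2118
V₂ = 42.1 × 11.5403/10.2118 = 42.1 × 1.1301 = 47.5771 km/h

47.58 km/h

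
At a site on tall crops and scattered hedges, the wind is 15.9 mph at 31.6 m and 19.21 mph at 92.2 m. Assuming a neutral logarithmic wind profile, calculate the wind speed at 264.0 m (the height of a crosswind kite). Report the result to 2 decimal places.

22.46 mph

Log law: V ∝ ln(z/z₀). From the pair, with r = V₁/V₂ = 0.82769,
ln z₀ = (ln z₁ − r·ln z₂)/(1 − r) = (3.4532 − 0.82769×4.5240)/0.17231 = -1.6906 → z₀ = 0.1844 m
V₃ = V₁ · ln(z₃/z₀)/ln(z₁/z₀) = 15.9 × 7.2665/5.1437 = 22.4618 mph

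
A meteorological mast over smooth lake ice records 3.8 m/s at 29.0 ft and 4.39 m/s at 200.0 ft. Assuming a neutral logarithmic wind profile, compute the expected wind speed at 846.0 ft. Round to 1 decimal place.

Log law: V ∝ ln(z/z₀). From the pair, with r = V₁/V₂ = 0.86560,
ln z₀ = (ln z₁ − r·ln z₂)/(1 − r) = (3.3673 − 0.86560×5.2983)/0.13440 = -9.0698 → z₀ = 0.0001151 ft
V₃ = V₁ · ln(z₃/z₀)/ln(z₁/z₀) = 3.8 × 15.8103/12.4371 = 4.8306 m/s

4.8 m/s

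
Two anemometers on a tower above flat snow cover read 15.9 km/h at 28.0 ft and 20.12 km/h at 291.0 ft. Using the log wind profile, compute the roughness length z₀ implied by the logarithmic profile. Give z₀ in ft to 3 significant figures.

Log law: V(z) ∝ ln(z/z₀). With r = V₁/V₂ = 15.9/20.12 = 0.79026,
r · ln(z₂/z₀) = ln(z₁/z₀) ⇒ ln z₀ = (ln z₁ − r·ln z₂)/(1 − r)
ln z₀ = (3.33220 − 0.79026×5.67332) / 0.20974 = -5.4886
z₀ = exp(-5.4886) = 0.004134 ft

z₀ ≈ 0.00413 ft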